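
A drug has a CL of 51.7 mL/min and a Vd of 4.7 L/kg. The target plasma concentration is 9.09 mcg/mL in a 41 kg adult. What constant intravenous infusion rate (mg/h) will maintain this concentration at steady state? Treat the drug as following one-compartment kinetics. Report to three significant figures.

Convert clearance: 51.7 mL/min × 60 min/h ÷ 1000 mL/L = 3.102 L/h
Rate = CL × Css = 3.102 × 9.09 = 28.20 mg/h

28.2 mg/h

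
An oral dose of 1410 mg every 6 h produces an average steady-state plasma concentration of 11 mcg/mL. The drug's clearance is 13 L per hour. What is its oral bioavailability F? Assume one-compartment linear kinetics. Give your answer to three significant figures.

0.609

F·D/τ = CL·Css at steady state → F = CL·Css·τ / D.
F = 13 × 11 × 6 / 1410 = 0.609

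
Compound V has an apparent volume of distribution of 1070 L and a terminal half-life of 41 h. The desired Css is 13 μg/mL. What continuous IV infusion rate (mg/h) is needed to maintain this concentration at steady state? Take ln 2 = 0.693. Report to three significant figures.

235 mg/h

k = 0.693/41 = 0.01690 h⁻¹, so CL = k·Vd = 0.01690 × 1070 = 18.08 L/h
Infusion rate = CL × Css = 18.08 × 13 = 235.0 mg/h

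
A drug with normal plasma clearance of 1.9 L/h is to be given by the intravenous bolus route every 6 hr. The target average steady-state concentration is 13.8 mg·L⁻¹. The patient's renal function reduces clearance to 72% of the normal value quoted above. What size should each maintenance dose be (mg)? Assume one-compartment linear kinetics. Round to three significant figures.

Patient clearance = 0.72 × 1.900 = 1.368 L/h
D = CL × Css × τ = 1.368 × 13.8 × 6 = 113.3 mg

113 mg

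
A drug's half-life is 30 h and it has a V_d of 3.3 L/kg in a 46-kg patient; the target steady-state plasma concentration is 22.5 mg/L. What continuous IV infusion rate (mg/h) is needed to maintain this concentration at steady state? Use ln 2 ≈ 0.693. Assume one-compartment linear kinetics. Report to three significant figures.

78.9 mg/h

Vd(total) = 46 kg × 3.3 L/kg = 151.8 L
CL = 0.693 × Vd / t½ = 0.693 × 151.8 / 30 = 3.507 L/h
Infusion rate = CL × Css = 3.507 × 22.5 = 78.91 mg/h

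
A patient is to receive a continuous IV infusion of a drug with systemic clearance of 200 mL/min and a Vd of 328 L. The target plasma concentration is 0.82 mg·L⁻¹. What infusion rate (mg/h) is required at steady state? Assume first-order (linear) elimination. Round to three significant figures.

9.84 mg/h

Convert clearance: 200 mL/min × 60 min/h ÷ 1000 mL/L = 12.00 L/h
At steady state, infusion rate equals elimination rate: rate in = CL × Css.
R₀ = 12.00 × 0.82 = 9.840 mg/h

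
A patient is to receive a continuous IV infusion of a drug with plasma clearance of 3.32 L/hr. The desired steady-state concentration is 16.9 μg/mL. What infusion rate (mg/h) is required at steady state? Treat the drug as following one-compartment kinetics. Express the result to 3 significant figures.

R₀ = 3.320 × 16.9 = 56.11 mg/h

56.1 mg/h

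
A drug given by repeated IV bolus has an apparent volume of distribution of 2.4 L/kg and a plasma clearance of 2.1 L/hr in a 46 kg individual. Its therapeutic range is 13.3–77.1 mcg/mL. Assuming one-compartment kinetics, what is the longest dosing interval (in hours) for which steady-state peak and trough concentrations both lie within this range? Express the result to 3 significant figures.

Total Vd = 2.4 × 46 = 110.4 L
k = CL / Vd = 2.100 / 110.4 = 0.01902 h⁻¹
Between IV bolus doses, concentration decays as C = C₀·e^(−kτ), so C_peak/C_trough = e^(kτ).
τ_max = ln(C_peak/C_trough) / k = ln(77.1/13.3) / 0.01902 = 1.757 / 0.01902 = 92.38 h

92.4 h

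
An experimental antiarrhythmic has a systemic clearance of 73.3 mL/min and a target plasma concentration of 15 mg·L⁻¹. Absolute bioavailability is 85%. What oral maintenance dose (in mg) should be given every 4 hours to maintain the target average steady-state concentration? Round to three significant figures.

310 mg

Convert clearance: 73.3 mL/min × 60 min/h ÷ 1000 mL/L = 4.398 L/h
D = CL × Css × τ / F = 4.398 × 15 × 4 / 0.85 = 310.4 mg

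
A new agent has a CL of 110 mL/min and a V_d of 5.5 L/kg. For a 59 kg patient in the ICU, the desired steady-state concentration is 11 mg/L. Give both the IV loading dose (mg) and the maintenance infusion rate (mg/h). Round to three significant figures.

(a) 3570 mg; (b) 72.6 mg/h

Vd = 5.5 L/kg × 59 kg = 324.5 L
Loading: fill Vd to C_target → 324.5 L × 11 mg/L = 3570 mg
CL = 110 mL/min × 60/1000 = 6.600 L/h
Maintenance infusion rate = CL × Css = 6.600 × 11 = 72.60 mg/h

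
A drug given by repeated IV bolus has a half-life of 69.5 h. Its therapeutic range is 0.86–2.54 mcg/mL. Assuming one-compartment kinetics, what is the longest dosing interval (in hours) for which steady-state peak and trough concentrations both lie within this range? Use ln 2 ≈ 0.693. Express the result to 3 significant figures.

k = 0.693 / t½ = 0.693 / 69.5 = 0.009971 h⁻¹
Between IV bolus doses, concentration decays as C = C₀·e^(−kτ), so C_peak/C_trough = e^(kτ).
τ_max = ln(C_peak/C_trough) / k = ln(2.54/0.86) / 0.009971 = 1.083 / 0.009971 = 108.6 h

109 h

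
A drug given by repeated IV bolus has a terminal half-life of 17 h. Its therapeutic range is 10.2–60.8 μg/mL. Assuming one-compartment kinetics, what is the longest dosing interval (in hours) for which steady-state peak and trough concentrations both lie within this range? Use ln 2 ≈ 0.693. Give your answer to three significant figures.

k = 0.693 / t½ = 0.693 / 17 = 0.04076 h⁻¹
Between IV bolus doses, concentration decays as C = C₀·e^(−kτ), so C_peak/C_trough = e^(kτ).
τ_max = ln(C_peak/C_trough) / k = ln(60.8/10.2) / 0.04076 = 1.785 / 0.04076 = 43.79 h

43.8 h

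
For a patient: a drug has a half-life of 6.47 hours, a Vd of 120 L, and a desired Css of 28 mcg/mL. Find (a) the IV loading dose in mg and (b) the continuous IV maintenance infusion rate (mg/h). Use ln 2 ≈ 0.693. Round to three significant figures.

(a) 3360 mg; (b) 360 mg/h

LD = Vd × C = 120.0 × 28 = 3360 mg
CL = 0.693 × Vd / t½ = 0.693 × 120.0 / 6.47 = 12.85 L/h
Infusion rate = CL × Css = 12.85 × 28 = 359.8 mg/h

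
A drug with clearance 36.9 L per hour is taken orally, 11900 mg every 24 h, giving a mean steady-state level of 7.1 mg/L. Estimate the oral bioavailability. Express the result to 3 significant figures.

0.528

F·D/τ = CL·Css at steady state → F = CL·Css·τ / D.
F = 36.9 × 7.1 × 24 / 11900 = 0.528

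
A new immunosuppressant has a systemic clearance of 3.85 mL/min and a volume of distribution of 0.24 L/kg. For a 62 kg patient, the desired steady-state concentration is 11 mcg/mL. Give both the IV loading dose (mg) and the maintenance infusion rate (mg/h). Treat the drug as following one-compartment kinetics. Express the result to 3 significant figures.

(a) 164 mg; (b) 2.54 mg/h

Vd = 0.24 L/kg × 62 kg = 14.88 L
Loading: fill Vd to C_target → 14.88 L × 11 mg/L = 163.7 mg
CL = 3.85 mL/min = 3.85 × 0.06 = 0.2310 L/h
Infusion rate = 0.2310 L/h × 11 mg/L = 2.541 mg/h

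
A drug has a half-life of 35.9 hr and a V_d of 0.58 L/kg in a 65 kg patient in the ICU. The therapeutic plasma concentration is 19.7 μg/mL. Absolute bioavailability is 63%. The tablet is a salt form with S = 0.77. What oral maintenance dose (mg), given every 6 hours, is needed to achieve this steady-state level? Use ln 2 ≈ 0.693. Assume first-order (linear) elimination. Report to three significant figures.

177 mg

Vd(total) = 65 kg × 0.58 L/kg = 37.70 L
k = 0.693/35.9 = 0.01930 h⁻¹, so CL = k·Vd = 0.01930 × 37.70 = 0.7276 L/h
D = CL × Css × τ / F / S = 0.7276 × 19.7 × 6 / 0.63 / 0.77 = 177.3 mg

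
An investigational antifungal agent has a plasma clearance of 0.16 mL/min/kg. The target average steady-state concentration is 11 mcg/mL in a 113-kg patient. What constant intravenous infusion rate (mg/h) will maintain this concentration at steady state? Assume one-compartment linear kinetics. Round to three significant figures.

CL = 0.16 mL/min/kg × 113 kg = 18.08 mL/min = 18.08 × 60/1000 = 1.085 L/h
At steady state, infusion rate equals elimination rate: rate in = CL × Css.
Rate = CL × Css = 1.085 × 11 = 11.94 mg/h

11.9 mg/h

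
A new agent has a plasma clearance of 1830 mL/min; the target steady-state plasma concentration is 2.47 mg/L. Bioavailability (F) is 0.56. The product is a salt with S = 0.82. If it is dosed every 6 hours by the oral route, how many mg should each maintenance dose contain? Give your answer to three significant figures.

3540 mg

CL = 1830 mL/min = 1830 × 0.06 = 109.8 L/h
D = CL × Css × τ / F / S = 109.8 × 2.47 × 6 / 0.56 / 0.82 = 3544 mg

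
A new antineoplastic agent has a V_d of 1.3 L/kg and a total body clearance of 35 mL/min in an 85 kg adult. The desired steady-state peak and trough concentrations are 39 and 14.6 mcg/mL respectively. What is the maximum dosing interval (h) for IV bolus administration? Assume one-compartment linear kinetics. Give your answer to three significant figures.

51.7 h

Vd = 1.3 L/kg × 85 kg = 110.5 L
Convert clearance: 35 mL/min × 60 min/h ÷ 1000 mL/L = 2.100 L/h
k = CL / Vd = 2.100 / 110.5 = 0.01900 h⁻¹
Between IV bolus doses, concentration decays as C = C₀·e^(−kτ), so C_peak/C_trough = e^(kτ).
τ_max = ln(C_peak/C_trough) / k = ln(39/14.6) / 0.01900 = 0.9825 / 0.01900 = 51.71 h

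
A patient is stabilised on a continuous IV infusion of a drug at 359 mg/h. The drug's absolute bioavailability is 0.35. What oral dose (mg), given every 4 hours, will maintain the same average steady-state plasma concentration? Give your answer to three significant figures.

To maintain the same Css, the systemic dosing rate must be unchanged: F·D/τ = infusion rate.
D = rate × τ / F = 359 × 4 / 0.35 = 4103 mg

4100 mg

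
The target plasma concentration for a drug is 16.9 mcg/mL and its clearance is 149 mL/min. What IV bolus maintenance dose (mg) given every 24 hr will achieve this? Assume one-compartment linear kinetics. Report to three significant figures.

3630 mg

CL = 149 mL/min × 60/1000 = 8.940 L/h
D = CL × Css × τ = 8.940 × 16.9 × 24 = 3626 mg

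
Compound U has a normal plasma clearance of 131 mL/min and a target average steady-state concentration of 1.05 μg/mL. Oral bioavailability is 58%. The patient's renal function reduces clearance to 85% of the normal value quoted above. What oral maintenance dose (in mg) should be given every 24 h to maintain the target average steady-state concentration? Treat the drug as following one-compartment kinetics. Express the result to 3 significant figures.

290 mg

CL = 131 mL/min × 60/1000 = 7.860 L/h
Patient clearance = 0.85 × 7.860 = 6.681 L/h
D = CL × Css × τ / F = 6.681 × 1.05 × 24 / 0.58 = 290.3 mg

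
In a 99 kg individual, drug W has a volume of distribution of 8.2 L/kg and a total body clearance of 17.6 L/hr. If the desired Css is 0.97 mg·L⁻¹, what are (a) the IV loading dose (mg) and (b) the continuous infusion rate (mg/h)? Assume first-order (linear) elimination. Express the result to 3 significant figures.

Vd(total) = 99 kg × 8.2 L/kg = 811.8 L
Loading dose = Vd × C = 811.8 × 0.97 = 787.4 mg
Maintenance: replace elimination → rate = CL × Css = 17.60 × 0.97 = 17.07 mg/h

(a) 787 mg; (b) 17.1 mg/h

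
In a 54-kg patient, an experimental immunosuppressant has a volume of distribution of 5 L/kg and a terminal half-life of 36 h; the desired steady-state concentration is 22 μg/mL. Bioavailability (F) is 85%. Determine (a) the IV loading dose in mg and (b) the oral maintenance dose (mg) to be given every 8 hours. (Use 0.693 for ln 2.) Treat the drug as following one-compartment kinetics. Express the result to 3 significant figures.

(a) 5940 mg; (b) 1080 mg

Vd(total) = 54 kg × 5 L/kg = 270.0 L
LD = Vd × C = 270.0 × 22 = 5940 mg
CL = 0.693 × Vd / t½ = 0.693 × 270.0 / 36 = 5.198 L/h
D = CL × Css × τ / F = 5.198 × 22 × 8 / 0.85 = 1076 mg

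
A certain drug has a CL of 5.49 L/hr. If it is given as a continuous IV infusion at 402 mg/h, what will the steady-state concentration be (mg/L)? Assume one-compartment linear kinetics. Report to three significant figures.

Css = rate / CL = 402 / 5.490 = 73.22 mg/L

73.2 mg/L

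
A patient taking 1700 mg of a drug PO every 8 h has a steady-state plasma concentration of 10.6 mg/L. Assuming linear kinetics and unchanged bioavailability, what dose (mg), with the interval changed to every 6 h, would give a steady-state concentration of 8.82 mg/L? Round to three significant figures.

For first-order elimination, Css ∝ F·D/(CL·τ); F and CL are unchanged, so Css ∝ D/τ.
D₂ = D₁ × (Css,target / Css,current) × (τ₂/τ₁) = 1700 × (8.82/10.6) × (6/8) = 1061 mg

1060 mg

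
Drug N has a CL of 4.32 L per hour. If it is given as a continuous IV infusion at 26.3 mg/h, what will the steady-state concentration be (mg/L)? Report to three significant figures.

Css = rate / CL = 26.3 / 4.320 = 6.088 mg/L

6.09 mg/L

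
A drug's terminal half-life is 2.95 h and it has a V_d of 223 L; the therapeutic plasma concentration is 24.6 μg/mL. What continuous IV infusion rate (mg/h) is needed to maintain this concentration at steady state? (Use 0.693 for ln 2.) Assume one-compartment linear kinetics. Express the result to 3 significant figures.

k = 0.693/2.95 = 0.2349 h⁻¹, so CL = k·Vd = 0.2349 × 223.0 = 52.38 L/h
Infusion rate = CL × Css = 52.38 × 24.6 = 1289 mg/h

1290 mg/h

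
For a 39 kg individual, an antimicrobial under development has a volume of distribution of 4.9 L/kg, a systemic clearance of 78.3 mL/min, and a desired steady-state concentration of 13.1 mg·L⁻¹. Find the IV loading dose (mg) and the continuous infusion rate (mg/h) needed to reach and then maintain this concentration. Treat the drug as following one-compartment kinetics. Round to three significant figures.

Vd = 4.9 L/kg × 39 kg = 191.1 L
LD = Vd · C_target = 191.1 × 13.1 = 2503 mg
CL = 78.3 mL/min × 60/1000 = 4.698 L/h
Maintenance infusion rate = CL × Css = 4.698 × 13.1 = 61.54 mg/h

(a) 2500 mg; (b) 61.5 mg/h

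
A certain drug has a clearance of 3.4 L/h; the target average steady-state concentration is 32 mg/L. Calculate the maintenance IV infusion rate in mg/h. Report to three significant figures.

109 mg/h

Infusion rate = CL · Css = 3.400 L/h × 32 mg/L = 108.8 mg/h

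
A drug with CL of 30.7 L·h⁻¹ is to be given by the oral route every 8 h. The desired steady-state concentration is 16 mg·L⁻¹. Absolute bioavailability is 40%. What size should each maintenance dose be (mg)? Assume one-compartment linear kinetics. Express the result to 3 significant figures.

9820 mg

D = CL × Css × τ / F = 30.70 × 16 × 8 / 0.4 = 9824 mg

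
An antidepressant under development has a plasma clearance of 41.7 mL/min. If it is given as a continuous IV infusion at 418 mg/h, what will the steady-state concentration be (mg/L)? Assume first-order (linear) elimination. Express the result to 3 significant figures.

Convert clearance: 41.7 mL/min × 60 min/h ÷ 1000 mL/L = 2.502 L/h
Css = rate / CL = 418 / 2.502 = 167.1 mg/L

167 mg/L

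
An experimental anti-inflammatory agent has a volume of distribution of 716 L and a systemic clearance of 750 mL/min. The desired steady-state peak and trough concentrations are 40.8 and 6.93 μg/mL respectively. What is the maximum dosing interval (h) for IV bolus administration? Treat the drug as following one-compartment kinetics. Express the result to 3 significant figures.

CL = 750 mL/min = 750 × 0.06 = 45.00 L/h
k = CL / Vd = 45.00 / 716.0 = 0.06285 h⁻¹
Between IV bolus doses, concentration decays as C = C₀·e^(−kτ), so C_peak/C_trough = e^(kτ).
τ_max = ln(C_peak/C_trough) / k = ln(40.8/6.93) / 0.06285 = 1.773 / 0.06285 = 28.21 h

28.2 h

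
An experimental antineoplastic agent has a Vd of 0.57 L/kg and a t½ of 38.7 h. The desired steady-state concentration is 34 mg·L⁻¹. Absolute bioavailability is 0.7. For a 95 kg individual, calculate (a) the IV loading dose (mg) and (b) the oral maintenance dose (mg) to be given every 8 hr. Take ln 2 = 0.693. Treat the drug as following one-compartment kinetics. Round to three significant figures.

Total Vd = 0.57 × 95 = 54.15 L
LD = Vd × C = 54.15 × 34 = 1841 mg
CL = 0.693 × Vd / t½ = 0.693 × 54.15 / 38.7 = 0.9697 L/h
D = CL × Css × τ / F = 0.9697 × 34 × 8 / 0.7 = 376.8 mg

(a) 1840 mg; (b) 377 mg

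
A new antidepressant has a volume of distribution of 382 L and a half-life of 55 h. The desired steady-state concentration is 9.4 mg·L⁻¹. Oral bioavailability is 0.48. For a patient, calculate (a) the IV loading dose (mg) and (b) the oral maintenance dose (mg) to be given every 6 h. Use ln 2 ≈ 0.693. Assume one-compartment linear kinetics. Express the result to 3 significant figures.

LD = Vd × C = 382.0 × 9.4 = 3591 mg
CL = 0.693 × Vd / t½ = 0.693 × 382.0 / 55 = 4.813 L/h
D = CL × Css × τ / F = 4.813 × 9.4 × 6 / 0.48 = 565.5 mg

(a) 3590 mg; (b) 566 mg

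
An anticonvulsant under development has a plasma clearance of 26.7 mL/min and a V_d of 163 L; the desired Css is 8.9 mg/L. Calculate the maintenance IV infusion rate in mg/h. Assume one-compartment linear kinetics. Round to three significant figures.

14.3 mg/h

CL = 26.7 mL/min × 60/1000 = 1.602 L/h
Infusion rate = CL · Css = 1.602 L/h × 8.9 mg/L = 14.26 mg/h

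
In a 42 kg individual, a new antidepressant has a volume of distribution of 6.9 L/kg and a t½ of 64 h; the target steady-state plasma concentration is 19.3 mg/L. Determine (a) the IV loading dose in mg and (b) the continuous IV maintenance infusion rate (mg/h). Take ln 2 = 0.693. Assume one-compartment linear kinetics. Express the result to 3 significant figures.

Vd = 6.9 L/kg × 42 kg = 289.8 L
LD = Vd × C = 289.8 × 19.3 = 5593 mg
CL = 0.693 × Vd / t½ = 0.693 × 289.8 / 64 = 3.138 L/h
Infusion rate = CL × Css = 3.138 × 19.3 = 60.56 mg/h

(a) 5590 mg; (b) 60.6 mg/h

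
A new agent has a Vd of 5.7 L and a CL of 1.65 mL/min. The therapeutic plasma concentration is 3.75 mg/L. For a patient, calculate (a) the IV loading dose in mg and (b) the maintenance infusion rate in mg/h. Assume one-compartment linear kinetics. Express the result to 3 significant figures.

(a) 21.4 mg; (b) 0.371 mg/h

LD = Vd · C_target = 5.700 × 3.75 = 21.38 mg
CL = 1.65 mL/min × 60/1000 = 0.09900 L/h
Maintenance: replace elimination → rate = CL × Css = 0.09900 × 3.75 = 0.3713 mg/h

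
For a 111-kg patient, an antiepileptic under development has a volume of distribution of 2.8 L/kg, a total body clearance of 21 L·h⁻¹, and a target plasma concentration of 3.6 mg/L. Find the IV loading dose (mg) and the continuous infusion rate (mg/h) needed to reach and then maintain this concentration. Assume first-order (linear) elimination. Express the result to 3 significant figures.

Vd(total) = 111 kg × 2.8 L/kg = 310.8 L
Loading: fill Vd to C_target → 310.8 L × 3.6 mg/L = 1119 mg
Infusion rate = 21.00 L/h × 3.6 mg/L = 75.60 mg/h

(a) 1120 mg; (b) 75.6 mg/h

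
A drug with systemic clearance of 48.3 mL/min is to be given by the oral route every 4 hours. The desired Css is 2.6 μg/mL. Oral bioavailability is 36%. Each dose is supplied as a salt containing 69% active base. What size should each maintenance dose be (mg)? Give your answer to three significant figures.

121 mg

CL = 48.3 mL/min = 48.3 × 0.06 = 2.898 L/h
D = CL × Css × τ / F / S = 2.898 × 2.6 × 4 / 0.36 / 0.69 = 121.3 mg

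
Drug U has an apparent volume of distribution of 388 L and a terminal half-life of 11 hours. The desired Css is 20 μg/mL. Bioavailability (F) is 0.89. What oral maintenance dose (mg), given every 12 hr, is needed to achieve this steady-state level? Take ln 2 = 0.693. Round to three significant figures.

6590 mg

CL = ln 2 · Vd / t½ = 0.693 × 388.0 / 11 = 24.44 L/h
D = CL × Css × τ / F = 24.44 × 20 × 12 / 0.89 = 6591 mg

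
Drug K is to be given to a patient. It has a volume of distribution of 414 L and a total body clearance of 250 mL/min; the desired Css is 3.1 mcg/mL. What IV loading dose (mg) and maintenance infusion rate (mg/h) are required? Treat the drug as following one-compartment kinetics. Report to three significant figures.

(a) 1280 mg; (b) 46.5 mg/h

Loading dose = Vd × C = 414.0 × 3.1 = 1283 mg
CL = 250 mL/min = 250 × 0.06 = 15.00 L/h
Maintenance: replace elimination → rate = CL × Css = 15.00 × 3.1 = 46.50 mg/h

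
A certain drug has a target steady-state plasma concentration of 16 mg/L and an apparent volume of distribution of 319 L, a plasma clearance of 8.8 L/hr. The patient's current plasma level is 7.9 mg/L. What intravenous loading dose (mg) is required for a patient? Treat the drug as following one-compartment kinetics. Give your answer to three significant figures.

2580 mg

Concentration deficit ΔC = 16 − 7.9 = 8.100 mg/L
LD = Vd × ΔC = 319.0 × 8.100 = 2584 mg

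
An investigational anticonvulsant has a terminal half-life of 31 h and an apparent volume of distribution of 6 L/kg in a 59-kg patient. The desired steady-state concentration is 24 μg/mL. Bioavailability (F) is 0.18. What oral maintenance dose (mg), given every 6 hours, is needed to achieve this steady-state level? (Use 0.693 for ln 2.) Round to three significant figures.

6330 mg

Vd = 6 L/kg × 59 kg = 354.0 L
CL = ln 2 · Vd / t½ = 0.693 × 354.0 / 31 = 7.914 L/h
D = CL × Css × τ / F = 7.914 × 24 × 6 / 0.18 = 6331 mg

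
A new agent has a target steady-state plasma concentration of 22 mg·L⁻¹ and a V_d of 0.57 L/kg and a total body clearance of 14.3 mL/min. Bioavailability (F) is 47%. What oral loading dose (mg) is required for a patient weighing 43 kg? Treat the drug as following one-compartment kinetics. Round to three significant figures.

1150 mg

Vd(total) = 43 kg × 0.57 L/kg = 24.51 L
LD = Vd × C / F = 24.51 × 22.00 / 0.47 = 1147 mg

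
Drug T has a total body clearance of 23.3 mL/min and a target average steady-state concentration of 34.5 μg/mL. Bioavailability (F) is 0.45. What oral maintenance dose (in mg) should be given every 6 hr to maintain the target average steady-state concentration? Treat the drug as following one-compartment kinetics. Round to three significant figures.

CL = 23.3 mL/min = 23.3 × 0.06 = 1.398 L/h
At steady state, dose per interval replaces the amount cleared in that interval: F·D/τ = CL·Css.
D = CL × Css × τ / F = 1.398 × 34.5 × 6 / 0.45 = 643.1 mg

643 mg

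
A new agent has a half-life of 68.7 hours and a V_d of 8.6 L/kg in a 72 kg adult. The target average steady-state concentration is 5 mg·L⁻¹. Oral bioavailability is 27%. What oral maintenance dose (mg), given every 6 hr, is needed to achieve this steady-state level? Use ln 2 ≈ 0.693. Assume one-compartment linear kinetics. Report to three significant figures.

694 mg

Vd(total) = 72 kg × 8.6 L/kg = 619.2 L
k = 0.693/68.7 = 0.01009 h⁻¹, so CL = k·Vd = 0.01009 × 619.2 = 6.248 L/h
D = CL × Css × τ / F = 6.248 × 5 × 6 / 0.27 = 694.2 mg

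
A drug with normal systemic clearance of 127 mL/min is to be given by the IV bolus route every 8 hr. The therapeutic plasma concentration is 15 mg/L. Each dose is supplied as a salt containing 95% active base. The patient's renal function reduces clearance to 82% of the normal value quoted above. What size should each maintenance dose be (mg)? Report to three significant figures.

CL = 127 mL/min = 127 × 0.06 = 7.620 L/h
Patient clearance = 0.82 × 7.620 = 6.248 L/h
D = CL × Css × τ / S = 6.248 × 15 × 8 / 0.95 = 789.2 mg

789 mg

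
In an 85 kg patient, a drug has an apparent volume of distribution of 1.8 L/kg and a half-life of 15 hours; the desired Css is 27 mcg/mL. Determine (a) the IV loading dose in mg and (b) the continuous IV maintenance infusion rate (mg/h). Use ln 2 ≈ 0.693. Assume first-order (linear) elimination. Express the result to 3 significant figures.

Vd(total) = 85 kg × 1.8 L/kg = 153.0 L
LD = Vd × C = 153.0 × 27 = 4131 mg
CL = 0.693 × Vd / t½ = 0.693 × 153.0 / 15 = 7.069 L/h
Infusion rate = CL × Css = 7.069 × 27 = 190.9 mg/h

(a) 4130 mg; (b) 191 mg/h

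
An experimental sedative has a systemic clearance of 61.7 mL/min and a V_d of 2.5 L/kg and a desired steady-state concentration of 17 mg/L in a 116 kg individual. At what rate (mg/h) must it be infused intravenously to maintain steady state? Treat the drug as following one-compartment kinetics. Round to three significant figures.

62.9 mg/h

CL = 61.7 mL/min = 61.7 × 0.06 = 3.702 L/h
Infusion rate = CL · Css = 3.702 L/h × 17 mg/L = 62.93 mg/h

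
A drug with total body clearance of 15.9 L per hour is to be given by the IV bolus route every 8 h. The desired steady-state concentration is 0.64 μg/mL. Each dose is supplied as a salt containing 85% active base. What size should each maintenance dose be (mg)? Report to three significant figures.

D = CL × Css × τ / S = 15.90 × 0.64 × 8 / 0.85 = 95.77 mg

95.8 mg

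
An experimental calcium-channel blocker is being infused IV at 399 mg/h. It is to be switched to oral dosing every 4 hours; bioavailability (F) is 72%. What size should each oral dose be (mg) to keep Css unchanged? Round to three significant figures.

2220 mg

To maintain the same Css, the systemic dosing rate must be unchanged: F·D/τ = infusion rate.
D = rate × τ / F = 399 × 4 / 0.72 = 2217 mg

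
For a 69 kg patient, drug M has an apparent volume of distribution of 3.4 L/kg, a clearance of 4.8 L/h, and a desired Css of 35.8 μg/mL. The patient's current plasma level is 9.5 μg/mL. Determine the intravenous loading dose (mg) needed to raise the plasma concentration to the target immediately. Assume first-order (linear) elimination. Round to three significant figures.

Vd = 3.4 L/kg × 69 kg = 234.6 L
LD is governed by Vd — clearance does not enter the loading-dose calculation.
Concentration deficit ΔC = 35.8 − 9.5 = 26.30 mg/L
LD = Vd × ΔC = 234.6 × 26.30 = 6170 mg

6170 mg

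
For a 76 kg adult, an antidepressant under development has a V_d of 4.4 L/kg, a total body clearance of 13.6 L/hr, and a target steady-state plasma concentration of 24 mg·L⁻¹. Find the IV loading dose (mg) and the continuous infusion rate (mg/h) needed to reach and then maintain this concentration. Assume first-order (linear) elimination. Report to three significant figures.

(a) 8030 mg; (b) 326 mg/h

Vd = 4.4 L/kg × 76 kg = 334.4 L
LD = Vd · C_target = 334.4 × 24 = 8026 mg
Maintenance: replace elimination → rate = CL × Css = 13.60 × 24 = 326.4 mg/h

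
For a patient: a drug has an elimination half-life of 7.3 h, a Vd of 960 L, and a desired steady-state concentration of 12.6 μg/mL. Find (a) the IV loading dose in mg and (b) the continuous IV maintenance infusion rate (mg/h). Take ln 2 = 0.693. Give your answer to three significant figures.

(a) 12100 mg; (b) 1150 mg/h

LD = Vd × C = 960.0 × 12.6 = 12100 mg
CL = 0.693 × Vd / t½ = 0.693 × 960.0 / 7.3 = 91.13 L/h
Infusion rate = CL × Css = 91.13 × 12.6 = 1148 mg/h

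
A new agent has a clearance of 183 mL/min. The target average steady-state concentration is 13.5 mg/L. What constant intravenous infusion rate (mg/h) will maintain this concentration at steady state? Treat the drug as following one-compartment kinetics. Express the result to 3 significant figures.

Convert clearance: 183 mL/min × 60 min/h ÷ 1000 mL/L = 10.98 L/h
Rate = CL × Css = 10.98 × 13.5 = 148.2 mg/h

148 mg/h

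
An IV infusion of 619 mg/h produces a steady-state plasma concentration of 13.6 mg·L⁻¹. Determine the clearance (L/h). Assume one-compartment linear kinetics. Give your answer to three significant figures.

At steady state, infusion rate = CL × Css, so CL = rate / Css.
CL = 619 / 13.6 = 45.51 L/h

45.5 L/h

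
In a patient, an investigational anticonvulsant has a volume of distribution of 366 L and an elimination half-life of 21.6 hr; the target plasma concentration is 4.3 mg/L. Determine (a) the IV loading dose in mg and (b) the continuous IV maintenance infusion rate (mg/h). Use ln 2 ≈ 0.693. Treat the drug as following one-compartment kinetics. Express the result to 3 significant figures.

(a) 1570 mg; (b) 50.5 mg/h

LD = Vd × C = 366.0 × 4.3 = 1574 mg
CL = 0.693 × Vd / t½ = 0.693 × 366.0 / 21.6 = 11.74 L/h
Infusion rate = CL × Css = 11.74 × 4.3 = 50.48 mg/h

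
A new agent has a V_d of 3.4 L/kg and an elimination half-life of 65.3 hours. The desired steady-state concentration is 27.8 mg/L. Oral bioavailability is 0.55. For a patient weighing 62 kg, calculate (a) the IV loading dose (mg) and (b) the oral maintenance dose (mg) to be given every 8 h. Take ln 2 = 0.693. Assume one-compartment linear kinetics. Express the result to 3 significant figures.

Vd(total) = 62 kg × 3.4 L/kg = 210.8 L
LD = Vd × C = 210.8 × 27.8 = 5860 mg
CL = 0.693 × Vd / t½ = 0.693 × 210.8 / 65.3 = 2.237 L/h
D = CL × Css × τ / F = 2.237 × 27.8 × 8 / 0.55 = 904.6 mg

(a) 5860 mg; (b) 905 mg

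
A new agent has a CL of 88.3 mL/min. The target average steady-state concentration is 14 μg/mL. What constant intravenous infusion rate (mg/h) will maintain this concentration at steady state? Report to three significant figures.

74.2 mg/h

CL = 88.3 mL/min = 88.3 × 0.06 = 5.298 L/h
Rate = CL × Css = 5.298 × 14 = 74.17 mg/h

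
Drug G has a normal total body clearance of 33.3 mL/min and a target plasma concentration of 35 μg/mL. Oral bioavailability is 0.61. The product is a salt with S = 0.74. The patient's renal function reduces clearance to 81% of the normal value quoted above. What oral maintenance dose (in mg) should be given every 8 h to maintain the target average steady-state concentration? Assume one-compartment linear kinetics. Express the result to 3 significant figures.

Convert clearance: 33.3 mL/min × 60 min/h ÷ 1000 mL/L = 1.998 L/h
Patient clearance = 0.81 × 1.998 = 1.618 L/h
At steady state, dose per interval replaces the amount cleared in that interval: F·S·D/τ = CL·Css.
D = CL × Css × τ / F / S = 1.618 × 35 × 8 / 0.61 / 0.74 = 1004 mg

1000 mg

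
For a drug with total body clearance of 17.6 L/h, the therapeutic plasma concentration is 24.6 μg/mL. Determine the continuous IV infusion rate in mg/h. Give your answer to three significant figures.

R₀ = 17.60 × 24.6 = 433.0 mg/h

433 mg/h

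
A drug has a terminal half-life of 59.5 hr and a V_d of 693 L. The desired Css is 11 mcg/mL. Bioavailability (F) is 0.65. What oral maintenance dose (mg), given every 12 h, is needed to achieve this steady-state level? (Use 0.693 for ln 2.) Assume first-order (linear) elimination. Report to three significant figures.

CL = 0.693 × Vd / t½ = 0.693 × 693.0 / 59.5 = 8.071 L/h
D = CL × Css × τ / F = 8.071 × 11 × 12 / 0.65 = 1639 mg

1640 mg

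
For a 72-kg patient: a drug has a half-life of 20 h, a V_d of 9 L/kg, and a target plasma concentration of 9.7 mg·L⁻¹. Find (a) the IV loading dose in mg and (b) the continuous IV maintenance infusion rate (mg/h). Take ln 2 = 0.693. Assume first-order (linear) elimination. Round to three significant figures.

(a) 6290 mg; (b) 218 mg/h

Total Vd = 9 × 72 = 648.0 L
LD = Vd × C = 648.0 × 9.7 = 6286 mg
CL = 0.693 × Vd / t½ = 0.693 × 648.0 / 20 = 22.45 L/h
Infusion rate = CL × Css = 22.45 × 9.7 = 217.8 mg/h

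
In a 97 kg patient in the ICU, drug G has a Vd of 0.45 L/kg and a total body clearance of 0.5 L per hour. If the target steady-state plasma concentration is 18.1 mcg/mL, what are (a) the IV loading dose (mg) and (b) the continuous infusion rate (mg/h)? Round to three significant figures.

(a) 790 mg; (b) 9.05 mg/h

Vd(total) = 97 kg × 0.45 L/kg = 43.65 L
Loading: fill Vd to C_target → 43.65 L × 18.1 mg/L = 790.1 mg
Infusion rate = 0.5000 L/h × 18.1 mg/L = 9.050 mg/h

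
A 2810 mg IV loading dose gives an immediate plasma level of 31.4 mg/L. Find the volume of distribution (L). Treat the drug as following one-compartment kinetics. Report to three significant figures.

Immediately after an IV bolus, C₀ = Dose / Vd, so Vd = Dose / C₀.
Vd = 2810 / 31.4 = 89.49 L

89.5 L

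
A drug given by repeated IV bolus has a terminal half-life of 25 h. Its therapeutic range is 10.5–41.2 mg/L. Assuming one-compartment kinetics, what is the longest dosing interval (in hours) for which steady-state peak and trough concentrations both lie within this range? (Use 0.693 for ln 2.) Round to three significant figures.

k = 0.693 / t½ = 0.693 / 25 = 0.02772 h⁻¹
Between IV bolus doses, concentration decays as C = C₀·e^(−kτ), so C_peak/C_trough = e^(kτ).
τ_max = ln(C_peak/C_trough) / k = ln(41.2/10.5) / 0.02772 = 1.367 / 0.02772 = 49.31 h

49.3 h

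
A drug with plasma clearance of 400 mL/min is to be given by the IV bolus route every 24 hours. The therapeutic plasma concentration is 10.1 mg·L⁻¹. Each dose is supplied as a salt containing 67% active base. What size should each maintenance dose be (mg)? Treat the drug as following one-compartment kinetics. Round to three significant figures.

CL = 400 mL/min = 400 × 0.06 = 24.00 L/h
D = CL × Css × τ / S = 24.00 × 10.1 × 24 / 0.67 = 8683 mg

8680 mg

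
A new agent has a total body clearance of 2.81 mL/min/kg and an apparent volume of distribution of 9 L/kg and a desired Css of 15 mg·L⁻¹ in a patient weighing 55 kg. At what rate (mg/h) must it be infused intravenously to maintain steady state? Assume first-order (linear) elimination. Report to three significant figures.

CL = 2.81 mL/min/kg × 55 kg = 154.6 mL/min = 154.6 × 60/1000 = 9.276 L/h
Rate = CL × Css = 9.276 × 15 = 139.1 mg/h

139 mg/h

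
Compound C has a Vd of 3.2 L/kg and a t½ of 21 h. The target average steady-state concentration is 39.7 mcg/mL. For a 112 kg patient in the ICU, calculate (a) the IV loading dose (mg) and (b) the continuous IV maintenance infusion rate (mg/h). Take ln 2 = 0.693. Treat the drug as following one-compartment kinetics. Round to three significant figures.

(a) 14200 mg; (b) 470 mg/h

Vd(total) = 112 kg × 3.2 L/kg = 358.4 L
LD = Vd × C = 358.4 × 39.7 = 14230 mg
CL = 0.693 × Vd / t½ = 0.693 × 358.4 / 21 = 11.83 L/h
Infusion rate = CL × Css = 11.83 × 39.7 = 469.7 mg/h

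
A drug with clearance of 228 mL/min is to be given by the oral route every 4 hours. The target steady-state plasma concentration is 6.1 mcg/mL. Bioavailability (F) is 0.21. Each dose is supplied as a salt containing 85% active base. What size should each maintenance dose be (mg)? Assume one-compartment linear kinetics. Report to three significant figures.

1870 mg

Convert clearance: 228 mL/min × 60 min/h ÷ 1000 mL/L = 13.68 L/h
D = CL × Css × τ / F / S = 13.68 × 6.1 × 4 / 0.21 / 0.85 = 1870 mg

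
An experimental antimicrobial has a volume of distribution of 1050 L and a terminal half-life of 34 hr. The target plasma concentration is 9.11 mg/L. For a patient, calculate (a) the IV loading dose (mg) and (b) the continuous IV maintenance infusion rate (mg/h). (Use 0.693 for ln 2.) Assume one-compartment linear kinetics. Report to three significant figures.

(a) 9570 mg; (b) 195 mg/h

LD = Vd × C = 1050 × 9.11 = 9566 mg
CL = 0.693 × Vd / t½ = 0.693 × 1050 / 34 = 21.40 L/h
Infusion rate = CL × Css = 21.40 × 9.11 = 195.0 mg/h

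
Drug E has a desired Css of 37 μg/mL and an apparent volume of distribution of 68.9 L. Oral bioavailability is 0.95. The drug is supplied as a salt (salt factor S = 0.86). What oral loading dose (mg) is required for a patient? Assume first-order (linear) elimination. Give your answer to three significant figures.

The loading dose fills Vd to the target concentration.
LD = Vd × C / F / S = 68.90 × 37.00 / 0.95 / 0.86 = 3120 mg

3120 mg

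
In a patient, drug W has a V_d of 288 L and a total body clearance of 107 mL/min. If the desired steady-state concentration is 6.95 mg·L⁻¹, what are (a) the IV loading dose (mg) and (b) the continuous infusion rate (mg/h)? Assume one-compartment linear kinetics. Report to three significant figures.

Loading: fill Vd to C_target → 288.0 L × 6.95 mg/L = 2002 mg
CL = 107 mL/min × 60/1000 = 6.420 L/h
Maintenance infusion rate = CL × Css = 6.420 × 6.95 = 44.62 mg/h

(a) 2000 mg; (b) 44.6 mg/h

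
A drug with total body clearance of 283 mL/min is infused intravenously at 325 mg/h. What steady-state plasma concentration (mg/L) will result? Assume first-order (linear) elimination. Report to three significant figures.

CL = 283 mL/min × 60/1000 = 16.98 L/h
Css = rate / CL = 325 / 16.98 = 19.14 mg/L

19.1 mg/L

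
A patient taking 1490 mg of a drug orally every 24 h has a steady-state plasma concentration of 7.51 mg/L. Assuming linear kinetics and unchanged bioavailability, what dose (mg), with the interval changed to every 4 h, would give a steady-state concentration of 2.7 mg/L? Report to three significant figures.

With linear kinetics, Css is proportional to dose rate (D/τ) at fixed clearance.
D₂ = D₁ × (Css,target / Css,current) × (τ₂/τ₁) = 1490 × (2.7/7.51) × (4/24) = 89.28 mg

89.3 mg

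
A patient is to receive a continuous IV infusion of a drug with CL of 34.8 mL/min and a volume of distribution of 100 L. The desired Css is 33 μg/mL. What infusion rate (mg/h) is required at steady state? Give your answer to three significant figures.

CL = 34.8 mL/min = 34.8 × 0.06 = 2.088 L/h
At steady state, infusion rate equals elimination rate: rate in = CL × Css.
Rate = CL × Css = 2.088 × 33 = 68.90 mg/h

68.9 mg/h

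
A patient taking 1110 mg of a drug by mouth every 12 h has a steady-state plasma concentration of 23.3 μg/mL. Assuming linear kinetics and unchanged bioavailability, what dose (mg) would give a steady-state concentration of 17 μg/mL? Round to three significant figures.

With linear kinetics, Css is proportional to dose rate (D/τ) at fixed clearance.
D₂ = D₁ × (Css,target / Css,current) = 1110 × 17/23.3 = 809.9 mg

810 mg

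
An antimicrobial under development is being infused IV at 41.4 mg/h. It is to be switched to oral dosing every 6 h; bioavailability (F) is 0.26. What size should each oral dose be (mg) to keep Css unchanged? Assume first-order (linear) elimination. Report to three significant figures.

To maintain the same Css, the systemic dosing rate must be unchanged: F·D/τ = infusion rate.
D = rate × τ / F = 41.4 × 6 / 0.26 = 955.4 mg

955 mg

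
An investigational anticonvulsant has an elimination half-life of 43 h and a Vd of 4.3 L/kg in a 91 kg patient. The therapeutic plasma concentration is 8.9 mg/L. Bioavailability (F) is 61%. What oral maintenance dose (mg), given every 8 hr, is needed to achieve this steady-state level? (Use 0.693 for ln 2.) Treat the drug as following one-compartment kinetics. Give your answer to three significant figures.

736 mg

Vd(total) = 91 kg × 4.3 L/kg = 391.3 L
CL = 0.693 × Vd / t½ = 0.693 × 391.3 / 43 = 6.306 L/h
D = CL × Css × τ / F = 6.306 × 8.9 × 8 / 0.61 = 736.0 mg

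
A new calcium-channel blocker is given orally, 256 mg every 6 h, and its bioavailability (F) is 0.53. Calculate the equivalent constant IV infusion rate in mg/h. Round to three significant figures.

22.6 mg/h

Equivalent systemic input: infusion rate = F·D/τ.
Rate = 0.53 × 256 / 6 = 22.61 mg/h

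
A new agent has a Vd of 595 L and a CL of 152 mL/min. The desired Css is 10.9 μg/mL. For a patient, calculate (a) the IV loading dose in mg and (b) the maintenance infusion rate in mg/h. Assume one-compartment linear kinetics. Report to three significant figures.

Loading: fill Vd to C_target → 595.0 L × 10.9 mg/L = 6486 mg
Convert clearance: 152 mL/min × 60 min/h ÷ 1000 mL/L = 9.120 L/h
Maintenance: replace elimination → rate = CL × Css = 9.120 × 10.9 = 99.41 mg/h

(a) 6490 mg; (b) 99.4 mg/h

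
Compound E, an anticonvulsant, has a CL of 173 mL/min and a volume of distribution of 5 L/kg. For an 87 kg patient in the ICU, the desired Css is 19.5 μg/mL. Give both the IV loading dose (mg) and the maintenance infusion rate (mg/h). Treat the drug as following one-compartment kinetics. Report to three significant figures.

(a) 8480 mg; (b) 202 mg/h

Total Vd = 5 × 87 = 435.0 L
Loading: fill Vd to C_target → 435.0 L × 19.5 mg/L = 8483 mg
Convert clearance: 173 mL/min × 60 min/h ÷ 1000 mL/L = 10.38 L/h
Maintenance: replace elimination → rate = CL × Css = 10.38 × 19.5 = 202.4 mg/h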